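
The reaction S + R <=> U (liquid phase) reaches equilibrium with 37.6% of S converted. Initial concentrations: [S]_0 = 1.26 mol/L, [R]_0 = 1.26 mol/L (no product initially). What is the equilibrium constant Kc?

Let X = conversion of S.
Concentrations: [S] = 1.26 − 1.26X; [R] = 1.26 − 1.26X; [U] = 1.26X.
At X = 0.376: [S] = 0.786, [R] = 0.786, [U] = 0.474.
Kc = [U] / ([S] [R]) = 0.766 L/mol.

Kc = 0.766 L/mol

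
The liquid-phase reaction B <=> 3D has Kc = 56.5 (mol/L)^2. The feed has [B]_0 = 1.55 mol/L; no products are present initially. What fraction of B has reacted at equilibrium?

X = 0.664

Let X = conversion of B; extent ξ = 1.55·X mol/L.
Concentrations: [B] = 1.55 − 1.55X; [D] = 4.65X.
Kc = [D]^3 / ([B]).
Solving Kc = 56.5 for X ∈ (0,1): X = 0.664.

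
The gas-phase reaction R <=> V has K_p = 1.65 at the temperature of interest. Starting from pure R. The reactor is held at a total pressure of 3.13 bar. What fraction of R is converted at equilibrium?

X = 0.623

Let X = conversion of R (basis 1 mol R); extent of reaction ξ = X.
Mole table: n_R = 1 − X; n_V = X.
Since Δν = 0, n_T = 1 throughout.
y_i = n_i/n_T, p_i = y_i·P. K_p = p_V / (p_R).
Setting this equal to 1.65 and taking the physical root (0 < X < 1) gives X = 0.623.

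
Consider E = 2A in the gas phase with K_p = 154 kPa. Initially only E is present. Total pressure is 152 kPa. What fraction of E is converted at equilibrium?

Take 1 mol E as basis and let X be its fractional conversion, so ξ = X.
Mole table: n_E = 1 − X; n_A = 2X.
n_T = Σnᵢ = 1 + X.
With p_i = (n_i/n_T)P, K_p = p_A^2 / (p_E).
Equating to 154 kPa and solving on 0 < X < 1: X = 0.450.

X = 0.450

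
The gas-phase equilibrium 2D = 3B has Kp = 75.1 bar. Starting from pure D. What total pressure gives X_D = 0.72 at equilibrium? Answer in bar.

Basis: 1 mol D initially; let X = conversion of D. Extent ξ = 0.5X.
Species balance: n_D = 1 − X; n_B = 1.5X.
Total moles n_T = 1 + 0.5X.
Kp = p_B^3 / (p_D^2) with p_i = (n_i/n_T)·P.
At X = 0.72: the mole-fraction product g(X) = Π y_i^ν_i = 11.81. Since Kp = g(X)·P^{1}, P = (Kp/g)^(1/1) = (75.1/11.81)^(1/1) = 6.36 bar.

P = 6.36 bar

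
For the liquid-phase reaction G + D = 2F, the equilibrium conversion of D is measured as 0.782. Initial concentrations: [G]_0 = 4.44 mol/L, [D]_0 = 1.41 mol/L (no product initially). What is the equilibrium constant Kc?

Let X = conversion of D.
Concentrations: [G] = 4.44 − 1.41X; [D] = 1.41 − 1.41X; [F] = 2.82X.
At X = 0.782: [G] = 3.34, [D] = 0.307, [F] = 2.21.
Kc = [F]^2 / ([G] [D]) = 4.74.

Kc = 4.74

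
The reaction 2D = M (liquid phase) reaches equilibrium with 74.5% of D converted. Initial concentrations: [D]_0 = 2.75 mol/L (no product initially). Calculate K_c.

Let X = conversion of D.
Concentrations: [D] = 2.75 − 2.75X; [M] = 1.38X.
At X = 0.745: [D] = 0.701, [M] = 1.02.
K_c = [M] / ([D]^2) = 2.08 L/mol.

K_c = 2.08 L/mol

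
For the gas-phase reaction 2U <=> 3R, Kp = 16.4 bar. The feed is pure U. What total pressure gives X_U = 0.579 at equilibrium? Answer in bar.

Take 1 mol U as basis and let X be its fractional conversion, so ξ = 0.5X.
Species balance: n_U = 1 − X; n_R = 1.5X.
Summing: n_T = 1 + 0.5X.
Kp = p_R^3 / (p_U^2) with p_i = (n_i/n_T)·P.
At X = 0.579: the mole-fraction product g(X) = Π y_i^ν_i = 2.866. Since Kp = g(X)·P^{1}, P = (Kp/g)^(1/1) = (16.4/2.866)^(1/1) = 5.72 bar.

P = 5.72 bar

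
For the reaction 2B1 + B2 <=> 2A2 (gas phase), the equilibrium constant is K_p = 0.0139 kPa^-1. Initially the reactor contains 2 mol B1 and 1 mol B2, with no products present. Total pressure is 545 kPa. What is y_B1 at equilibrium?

Let X = conversion of B1 (basis 2 mol B1); extent of reaction ξ = X.
Mole table: n_B1 = 2 − 2X; n_B2 = 1 − X; n_A2 = 2X.
Total moles n_T = 3 − X.
y_i = n_i/n_T, p_i = y_i·P. K_p = p_A2^2 / (p_B1^2 p_B2).
Equating to 0.0139 kPa^-1 and solving on 0 < X < 1: X = 0.543.
Then n_B1 = 0.914, n_T = 2.46, so y_B1 = 0.372.

y_B1 = 0.372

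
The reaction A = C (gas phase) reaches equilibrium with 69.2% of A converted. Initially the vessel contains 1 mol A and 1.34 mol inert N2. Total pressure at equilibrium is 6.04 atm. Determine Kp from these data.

Kp = 2.25

Take 1 mol A as basis and let X be its fractional conversion, so ξ = X.
Mole table: n_A = 1 − X; n_C = X; n_I = 1.34 (inert).
Total moles n_T = 2.34 (Δν = 0, constant).
At X = 0.692: n_A = 0.308, n_C = 0.692, n_T = 2.34.
p_i = (n_i/n_T)·P. Kp = p_C / (p_A) = 2.25.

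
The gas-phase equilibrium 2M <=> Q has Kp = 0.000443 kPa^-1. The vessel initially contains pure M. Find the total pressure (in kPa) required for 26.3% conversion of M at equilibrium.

Take 1 mol M as basis and let X be its fractional conversion, so ξ = 0.5X.
At extent ξ: n_M = 1 − X; n_Q = 0.5X.
Total moles n_T = 1 − 0.5X.
Kp = p_Q / (p_M^2) with p_i = (n_i/n_T)·P.
At X = 0.263: the mole-fraction product g(X) = Π y_i^ν_i = 0.2103. Since Kp = g(X)·P^{-1}, P = (g/Kp)^(1/1) = (0.2103/0.000443)^(1/1) = 475 kPa.

P = 475 kPa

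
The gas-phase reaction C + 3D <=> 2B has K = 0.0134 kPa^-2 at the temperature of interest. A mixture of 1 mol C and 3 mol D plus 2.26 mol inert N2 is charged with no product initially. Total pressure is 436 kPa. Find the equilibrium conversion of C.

X = 0.829

Let X = conversion of C (basis 1 mol C); extent of reaction ξ = X.
At extent ξ: n_C = 1 − X; n_D = 3 − 3X; n_B = 2X; n_I = 2.26 (inert).
n_T = Σnᵢ = 6.26 − 2X.
y_i = n_i/n_T, p_i = y_i·P. K = p_B^2 / (p_C p_D^3).
This yields a degree-4 equation in X; solving on (0,1), X = 0.829.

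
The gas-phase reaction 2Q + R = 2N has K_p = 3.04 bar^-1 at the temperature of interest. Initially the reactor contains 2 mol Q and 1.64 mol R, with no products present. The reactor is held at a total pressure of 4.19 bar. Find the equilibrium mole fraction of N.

y_N = 0.452

Take 2 mol Q as basis and let X be its fractional conversion, so ξ = X.
Moles: n_Q = 2 − 2X; n_R = 1.64 − X; n_N = 2X.
n_T = Σnᵢ = 3.64 − X.
Mole fractions y_i = n_i/n_T; K_p = p_N^2 / (p_Q^2 p_R) with p_i = y_i·P.
This yields a degree-3 equation in X; solving on (0,1), X = 0.671.
Then n_N = 1.34, n_T = 2.97, so y_N = 0.452.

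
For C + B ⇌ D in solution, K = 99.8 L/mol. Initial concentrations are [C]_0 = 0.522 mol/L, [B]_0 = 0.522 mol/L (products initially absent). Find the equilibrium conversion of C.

Let X = conversion of C; extent ξ = 0.522·X mol/L.
Concentrations: [C] = 0.522 − 0.522X; [B] = 0.522 − 0.522X; [D] = 0.522X.
K = [D] / ([C] [B]).
This equals 99.8 at X = 0.871 (the root in 0 < X < 1).

X = 0.871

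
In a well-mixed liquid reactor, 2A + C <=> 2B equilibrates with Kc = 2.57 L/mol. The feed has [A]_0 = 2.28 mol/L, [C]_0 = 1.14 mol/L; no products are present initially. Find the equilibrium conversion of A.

X = 0.538

Let X = conversion of A; extent ξ = 2.28X/2 mol/L.
Concentrations: [A] = 2.28 − 2.28X; [C] = 1.14 − 1.14X; [B] = 2.28X.
Kc = [B]^2 / ([A]^2 [C]).
Setting equal to 2.57 and solving for X on (0,1) gives X = 0.538.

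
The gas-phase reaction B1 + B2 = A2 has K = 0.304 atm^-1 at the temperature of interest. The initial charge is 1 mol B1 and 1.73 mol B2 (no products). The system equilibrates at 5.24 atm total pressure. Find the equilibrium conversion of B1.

X = 0.470

Basis: 1 mol B1 initially; let X = conversion of B1. Extent ξ = X.
Species balance: n_B1 = 1 − X; n_B2 = 1.73 − X; n_A2 = X.
Total moles n_T = 2.73 − X.
Mole fractions y_i = n_i/n_T; K = p_A2 / (p_B1 p_B2) with p_i = y_i·P.
Setting this equal to 0.304 atm^-1 and taking the physical root (0 < X < 1) gives X = 0.470.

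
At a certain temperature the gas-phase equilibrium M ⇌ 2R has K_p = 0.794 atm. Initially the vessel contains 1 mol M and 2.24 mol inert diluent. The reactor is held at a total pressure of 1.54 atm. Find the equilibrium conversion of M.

X = 0.494

Take 1 mol M as basis and let X be its fractional conversion, so ξ = X.
Mole table: n_M = 1 − X; n_R = 2X; n_I = 2.24 (inert).
Summing: n_T = 3.24 + X.
Mole fractions y_i = n_i/n_T; K_p = p_R^2 / (p_M) with p_i = y_i·P.
Substituting and setting equal to 0.794 atm gives a polynomial in X; the root in (0,1) is X = 0.494.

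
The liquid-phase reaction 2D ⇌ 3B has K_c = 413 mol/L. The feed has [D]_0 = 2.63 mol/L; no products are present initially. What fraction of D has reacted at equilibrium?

Let X = conversion of D; extent ξ = 2.63X/2 mol/L.
Concentrations: [D] = 2.63 − 2.63X; [B] = 3.94X.
K_c = [B]^3 / ([D]^2).
This equals 413 at X = 0.879 (the root in 0 < X < 1).

X = 0.879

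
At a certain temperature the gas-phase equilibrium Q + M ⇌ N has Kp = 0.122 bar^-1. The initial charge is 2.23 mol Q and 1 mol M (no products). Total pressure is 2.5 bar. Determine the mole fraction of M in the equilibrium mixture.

Take 1 mol M as basis and let X be its fractional conversion, so ξ = X.
Mole table: n_Q = 2.23 − X; n_M = 1 − X; n_N = X.
n_T = Σnᵢ = 3.23 − X.
y_i = n_i/n_T, p_i = y_i·P. Kp = p_N / (p_Q p_M).
Substituting and setting equal to 0.122 bar^-1 gives a polynomial in X; the root in (0,1) is X = 0.170.
Then n_M = 0.83, n_T = 3.06, so y_M = 0.271.

y_M = 0.271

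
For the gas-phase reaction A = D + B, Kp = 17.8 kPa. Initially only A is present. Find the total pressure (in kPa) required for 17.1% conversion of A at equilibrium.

P = 591 kPa

Take 1 mol A as basis and let X be its fractional conversion, so ξ = X.
Mole table: n_A = 1 − X; n_D = X; n_B = X.
Summing: n_T = 1 + X.
Kp = p_D p_B / (p_A) with p_i = (n_i/n_T)·P.
At X = 0.171: the mole-fraction product g(X) = Π y_i^ν_i = 0.03012. Since Kp = g(X)·P^{1}, P = (Kp/g)^(1/1) = (17.8/0.03012)^(1/1) = 591 kPa.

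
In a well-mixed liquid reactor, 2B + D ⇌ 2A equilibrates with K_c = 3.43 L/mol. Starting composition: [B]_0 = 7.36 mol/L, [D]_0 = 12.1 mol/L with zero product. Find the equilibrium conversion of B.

Let X = conversion of B; extent ξ = 7.36X/2 mol/L.
Concentrations: [B] = 7.36 − 7.36X; [D] = 12.1 − 3.68X; [A] = 7.36X.
K_c = [A]^2 / ([B]^2 [D]).
Equating to 3.43 L/mol: the physical root is X = 0.847.

X = 0.847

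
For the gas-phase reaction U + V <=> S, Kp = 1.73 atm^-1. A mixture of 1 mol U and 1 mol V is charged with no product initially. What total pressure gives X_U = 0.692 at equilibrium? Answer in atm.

Let X = conversion of U (basis 1 mol U); extent of reaction ξ = X.
Moles: n_U = 1 − X; n_V = 1 − X; n_S = X.
n_T = Σnᵢ = 2 − X.
Kp = p_S / (p_U p_V) with p_i = (n_i/n_T)·P.
At X = 0.692: the mole-fraction product g(X) = Π y_i^ν_i = 9.541. Since Kp = g(X)·P^{-1}, P = (g/Kp)^(1/1) = (9.541/1.73)^(1/1) = 5.52 atm.

P = 5.52 atm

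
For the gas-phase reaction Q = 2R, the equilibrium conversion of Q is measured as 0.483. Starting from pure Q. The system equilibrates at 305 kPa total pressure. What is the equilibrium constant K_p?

Basis: 1 mol Q initially; let X = conversion of Q. Extent ξ = X.
Moles: n_Q = 1 − X; n_R = 2X.
Total moles n_T = 1 + X.
At X = 0.483: n_Q = 0.517, n_R = 0.966, n_T = 1.48.
p_i = (n_i/n_T)·P. K_p = p_R^2 / (p_Q) = 371 kPa.

K_p = 371 kPa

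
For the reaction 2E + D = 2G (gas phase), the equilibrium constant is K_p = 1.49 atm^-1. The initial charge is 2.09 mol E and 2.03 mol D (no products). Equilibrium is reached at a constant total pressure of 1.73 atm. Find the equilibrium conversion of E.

Basis: 2.09 mol E initially; let X = conversion of E. Extent ξ = 1.04X.
At extent ξ: n_E = 2.09 − 2.09X; n_D = 2.03 − 1.04X; n_G = 2.09X.
n_T = Σnᵢ = 4.12 − 1.04X.
Mole fractions y_i = n_i/n_T; K_p = p_G^2 / (p_E^2 p_D) with p_i = y_i·P.
Equating to 1.49 atm^-1 and solving on 0 < X < 1: X = 0.509.

X = 0.509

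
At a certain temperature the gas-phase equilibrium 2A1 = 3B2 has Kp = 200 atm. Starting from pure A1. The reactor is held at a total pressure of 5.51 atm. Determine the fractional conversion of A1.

Let X = conversion of A1 (basis 1 mol A1); extent of reaction ξ = 0.5X.
Species balance: n_A1 = 1 − X; n_B2 = 1.5X.
Total moles n_T = 1 + 0.5X.
Mole fractions y_i = n_i/n_T; Kp = p_B2^3 / (p_A1^2) with p_i = y_i·P.
Substituting and setting equal to 200 atm gives a polynomial in X; the root in (0,1) is X = 0.812.

X = 0.812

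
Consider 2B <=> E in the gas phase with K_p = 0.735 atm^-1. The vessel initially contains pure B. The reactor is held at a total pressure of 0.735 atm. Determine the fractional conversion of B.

X = 0.438

Take 1 mol B as basis and let X be its fractional conversion, so ξ = 0.5X.
At extent ξ: n_B = 1 − X; n_E = 0.5X.
Summing: n_T = 1 − 0.5X.
Mole fractions y_i = n_i/n_T; K_p = p_E / (p_B^2) with p_i = y_i·P.
This yields a degree-2 equation in X; solving on (0,1), X = 0.438.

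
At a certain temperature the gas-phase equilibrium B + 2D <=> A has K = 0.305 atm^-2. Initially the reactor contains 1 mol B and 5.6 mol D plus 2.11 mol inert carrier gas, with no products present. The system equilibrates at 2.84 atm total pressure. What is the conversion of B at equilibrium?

X = 0.469

Let X = conversion of B (basis 1 mol B); extent of reaction ξ = X.
At extent ξ: n_B = 1 − X; n_D = 5.6 − 2X; n_A = X; n_I = 2.11 (inert).
Summing: n_T = 8.71 − 2X.
Mole fractions y_i = n_i/n_T; K = p_A / (p_B p_D^2) with p_i = y_i·P.
Equating to 0.305 atm^-2 and solving on 0 < X < 1: X = 0.469.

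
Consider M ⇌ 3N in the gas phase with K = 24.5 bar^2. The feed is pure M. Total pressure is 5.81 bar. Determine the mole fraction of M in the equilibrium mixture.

Basis: 1 mol M initially; let X = conversion of M. Extent ξ = X.
Mole table: n_M = 1 − X; n_N = 3X.
n_T = Σnᵢ = 1 + 2X.
y_i = n_i/n_T, p_i = y_i·P. K = p_N^3 / (p_M).
Equating to 24.5 bar^2 and solving on 0 < X < 1: X = 0.372.
Then n_M = 0.628, n_T = 1.74, so y_M = 0.360.

y_M = 0.360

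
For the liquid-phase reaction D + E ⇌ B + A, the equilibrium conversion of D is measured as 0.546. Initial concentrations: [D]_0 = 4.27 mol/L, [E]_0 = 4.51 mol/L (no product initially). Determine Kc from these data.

Let X = conversion of D.
Concentrations: [D] = 4.27 − 4.27X; [E] = 4.51 − 4.27X; [B] = 4.27X; [A] = 4.27X.
At X = 0.546: [D] = 1.94, [E] = 2.18, [B] = 2.33, [A] = 2.33.
Kc = [B] [A] / ([D] [E]) = 1.29.

Kc = 1.29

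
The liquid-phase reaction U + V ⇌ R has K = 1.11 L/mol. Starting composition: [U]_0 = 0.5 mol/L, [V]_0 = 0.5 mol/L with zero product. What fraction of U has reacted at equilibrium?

X = 0.284

Let X = conversion of U; extent ξ = 0.5·X mol/L.
Concentrations: [U] = 0.5 − 0.5X; [V] = 0.5 − 0.5X; [R] = 0.5X.
K = [R] / ([U] [V]).
This equals 1.11 at X = 0.284 (the root in 0 < X < 1).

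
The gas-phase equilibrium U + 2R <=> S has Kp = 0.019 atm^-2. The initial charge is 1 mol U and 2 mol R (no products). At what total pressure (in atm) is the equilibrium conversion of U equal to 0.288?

P = 7.85 atm

Take 1 mol U as basis and let X be its fractional conversion, so ξ = X.
At extent ξ: n_U = 1 − X; n_R = 2 − 2X; n_S = X.
n_T = Σnᵢ = 3 − 2X.
Kp = p_S / (p_U p_R^2) with p_i = (n_i/n_T)·P.
At X = 0.288: the mole-fraction product g(X) = Π y_i^ν_i = 1.172. Since Kp = g(X)·P^{-2}, P = (g/Kp)^(1/2) = (1.172/0.019)^(1/2) = 7.85 atm.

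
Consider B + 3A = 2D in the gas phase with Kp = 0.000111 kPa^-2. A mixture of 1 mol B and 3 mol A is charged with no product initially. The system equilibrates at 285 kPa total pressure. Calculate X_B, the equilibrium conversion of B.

Let X = conversion of B (basis 1 mol B); extent of reaction ξ = X.
At extent ξ: n_B = 1 − X; n_A = 3 − 3X; n_D = 2X.
n_T = Σnᵢ = 4 − 2X.
y_i = n_i/n_T, p_i = y_i·P. Kp = p_D^2 / (p_B p_A^3).
This yields a degree-4 equation in X; solving on (0,1), X = 0.548.

X = 0.548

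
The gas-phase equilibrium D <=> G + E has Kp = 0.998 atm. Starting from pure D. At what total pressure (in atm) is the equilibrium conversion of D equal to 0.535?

P = 2.49 atm

Take 1 mol D as basis and let X be its fractional conversion, so ξ = X.
Moles: n_D = 1 − X; n_G = X; n_E = X.
n_T = Σnᵢ = 1 + X.
Kp = p_G p_E / (p_D) with p_i = (n_i/n_T)·P.
At X = 0.535: the mole-fraction product g(X) = Π y_i^ν_i = 0.401. Since Kp = g(X)·P^{1}, P = (Kp/g)^(1/1) = (0.998/0.401)^(1/1) = 2.49 atm.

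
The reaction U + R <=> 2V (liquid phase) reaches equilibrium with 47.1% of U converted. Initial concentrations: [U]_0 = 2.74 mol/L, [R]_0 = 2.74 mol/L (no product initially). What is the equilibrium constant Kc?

Kc = 3.17

Let X = conversion of U.
Concentrations: [U] = 2.74 − 2.74X; [R] = 2.74 − 2.74X; [V] = 5.48X.
At X = 0.471: [U] = 1.45, [R] = 1.45, [V] = 2.58.
Kc = [V]^2 / ([U] [R]) = 3.17.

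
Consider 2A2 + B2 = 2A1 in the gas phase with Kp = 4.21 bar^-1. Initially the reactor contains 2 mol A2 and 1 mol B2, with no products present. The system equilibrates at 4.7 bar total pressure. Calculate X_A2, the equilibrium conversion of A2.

Take 2 mol A2 as basis and let X be its fractional conversion, so ξ = X.
Mole table: n_A2 = 2 − 2X; n_B2 = 1 − X; n_A1 = 2X.
Total moles n_T = 3 − X.
y_i = n_i/n_T, p_i = y_i·P. Kp = p_A1^2 / (p_A2^2 p_B2).
This yields a degree-3 equation in X; solving on (0,1), X = 0.636.

X = 0.636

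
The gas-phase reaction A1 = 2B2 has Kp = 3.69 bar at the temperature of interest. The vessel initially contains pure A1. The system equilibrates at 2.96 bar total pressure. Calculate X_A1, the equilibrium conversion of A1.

Let X = conversion of A1 (basis 1 mol A1); extent of reaction ξ = X.
Mole table: n_A1 = 1 − X; n_B2 = 2X.
n_T = Σnᵢ = 1 + X.
With p_i = (n_i/n_T)P, Kp = p_B2^2 / (p_A1).
This yields a degree-2 equation in X; solving on (0,1), X = 0.487.

X = 0.487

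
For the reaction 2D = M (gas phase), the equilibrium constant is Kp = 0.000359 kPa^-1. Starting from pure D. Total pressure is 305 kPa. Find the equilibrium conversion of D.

Let X = conversion of D (basis 1 mol D); extent of reaction ξ = 0.5X.
Moles: n_D = 1 − X; n_M = 0.5X.
n_T = Σnᵢ = 1 − 0.5X.
y_i = n_i/n_T, p_i = y_i·P. Kp = p_M / (p_D^2).
Substituting and setting equal to 0.000359 kPa^-1 gives a polynomial in X; the root in (0,1) is X = 0.166.

X = 0.166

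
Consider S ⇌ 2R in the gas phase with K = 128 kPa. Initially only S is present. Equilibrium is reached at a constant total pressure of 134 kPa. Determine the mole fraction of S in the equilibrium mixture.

Let X = conversion of S (basis 1 mol S); extent of reaction ξ = X.
At extent ξ: n_S = 1 − X; n_R = 2X.
Total moles n_T = 1 + X.
Mole fractions y_i = n_i/n_T; K = p_R^2 / (p_S) with p_i = y_i·P.
This yields a degree-2 equation in X; solving on (0,1), X = 0.439.
Then n_S = 0.561, n_T = 1.44, so y_S = 0.390.

y_S = 0.390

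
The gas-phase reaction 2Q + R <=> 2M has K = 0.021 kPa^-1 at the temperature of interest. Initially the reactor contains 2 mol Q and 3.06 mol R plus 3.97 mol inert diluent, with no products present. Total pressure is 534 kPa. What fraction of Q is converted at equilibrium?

X = 0.643

Let X = conversion of Q (basis 2 mol Q); extent of reaction ξ = X.
Species balance: n_Q = 2 − 2X; n_R = 3.06 − X; n_M = 2X; n_I = 3.97 (inert).
Total moles n_T = 9.03 − X.
With p_i = (n_i/n_T)P, K = p_M^2 / (p_Q^2 p_R).
This yields a degree-3 equation in X; solving on (0,1), X = 0.643.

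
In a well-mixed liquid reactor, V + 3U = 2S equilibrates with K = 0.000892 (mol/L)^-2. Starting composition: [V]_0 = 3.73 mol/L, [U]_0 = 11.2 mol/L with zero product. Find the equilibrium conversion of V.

X = 0.190

Let X = conversion of V; extent ξ = 3.73·X mol/L.
Concentrations: [V] = 3.73 − 3.73X; [U] = 11.2 − 11.2X; [S] = 7.46X.
K = [S]^2 / ([V] [U]^3).
Equating to 0.000892 (mol/L)^-2: the physical root is X = 0.190.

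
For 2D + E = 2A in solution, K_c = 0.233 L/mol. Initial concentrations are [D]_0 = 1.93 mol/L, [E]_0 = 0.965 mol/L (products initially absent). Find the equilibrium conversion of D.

X = 0.286

Let X = conversion of D; extent ξ = 1.93X/2 mol/L.
Concentrations: [D] = 1.93 − 1.93X; [E] = 0.965 − 0.965X; [A] = 1.93X.
K_c = [A]^2 / ([D]^2 [E]).
This equals 0.233 at X = 0.286 (the root in 0 < X < 1).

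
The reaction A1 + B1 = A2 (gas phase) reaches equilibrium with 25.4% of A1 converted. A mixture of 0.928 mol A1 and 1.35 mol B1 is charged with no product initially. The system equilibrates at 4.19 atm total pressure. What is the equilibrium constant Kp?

Kp = 0.149 atm^-1

Basis: 0.928 mol A1 initially; let X = conversion of A1. Extent ξ = 0.928X.
At extent ξ: n_A1 = 0.928 − 0.928X; n_B1 = 1.35 − 0.928X; n_A2 = 0.928X.
Total moles n_T = 2.28 − 0.928X.
At X = 0.254: n_A1 = 0.692, n_B1 = 1.11, n_A2 = 0.236, n_T = 2.04.
p_i = (n_i/n_T)·P. Kp = p_A2 / (p_A1 p_B1) = 0.149 atm^-1.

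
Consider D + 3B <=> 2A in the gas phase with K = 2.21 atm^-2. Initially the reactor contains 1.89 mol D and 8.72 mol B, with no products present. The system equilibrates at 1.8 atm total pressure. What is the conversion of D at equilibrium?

Take 1.89 mol D as basis and let X be its fractional conversion, so ξ = 1.89X.
At extent ξ: n_D = 1.89 − 1.89X; n_B = 8.72 − 5.67X; n_A = 3.78X.
Summing: n_T = 10.6 − 3.78X.
With p_i = (n_i/n_T)P, K = p_A^2 / (p_D p_B^3).
Equating to 2.21 atm^-2 and solving on 0 < X < 1: X = 0.698.

X = 0.698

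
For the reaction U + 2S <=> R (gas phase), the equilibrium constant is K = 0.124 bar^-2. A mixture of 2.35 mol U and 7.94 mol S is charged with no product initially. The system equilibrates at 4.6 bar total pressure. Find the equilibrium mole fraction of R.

y_R = 0.171

Basis: 2.35 mol U initially; let X = conversion of U. Extent ξ = 2.35X.
Species balance: n_U = 2.35 − 2.35X; n_S = 7.94 − 4.7X; n_R = 2.35X.
n_T = Σnᵢ = 10.3 − 4.7X.
y_i = n_i/n_T, p_i = y_i·P. K = p_R / (p_U p_S^2).
Substituting and setting equal to 0.124 bar^-2 gives a polynomial in X; the root in (0,1) is X = 0.558.
Then n_R = 1.31, n_T = 7.67, so y_R = 0.171.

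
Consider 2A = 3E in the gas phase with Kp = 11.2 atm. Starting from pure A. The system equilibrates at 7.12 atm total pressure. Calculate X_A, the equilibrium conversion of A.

X = 0.516

Let X = conversion of A (basis 1 mol A); extent of reaction ξ = 0.5X.
Species balance: n_A = 1 − X; n_E = 1.5X.
Summing: n_T = 1 + 0.5X.
Mole fractions y_i = n_i/n_T; Kp = p_E^3 / (p_A^2) with p_i = y_i·P.
Equating to 11.2 atm and solving on 0 < X < 1: X = 0.516.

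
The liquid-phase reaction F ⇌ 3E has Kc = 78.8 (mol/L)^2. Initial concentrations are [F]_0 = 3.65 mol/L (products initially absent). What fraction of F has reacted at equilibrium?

Let X = conversion of F; extent ξ = 3.65·X mol/L.
Concentrations: [F] = 3.65 − 3.65X; [E] = 10.9X.
Kc = [E]^3 / ([F]).
This equals 78.8 at X = 0.484 (the root in 0 < X < 1).

X = 0.484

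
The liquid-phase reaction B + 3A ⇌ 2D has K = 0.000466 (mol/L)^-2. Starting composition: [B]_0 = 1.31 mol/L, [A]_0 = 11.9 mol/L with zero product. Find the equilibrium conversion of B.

Let X = conversion of B; extent ξ = 1.31·X mol/L.
Concentrations: [B] = 1.31 − 1.31X; [A] = 11.9 − 3.93X; [D] = 2.62X.
K = [D]^2 / ([B] [A]^3).
This equals 0.000466 at X = 0.283 (the root in 0 < X < 1).

X = 0.283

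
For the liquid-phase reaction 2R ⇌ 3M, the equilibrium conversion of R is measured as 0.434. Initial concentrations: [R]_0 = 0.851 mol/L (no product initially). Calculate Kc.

Kc = 0.733 mol/L

Let X = conversion of R.
Concentrations: [R] = 0.851 − 0.851X; [M] = 1.28X.
At X = 0.434: [R] = 0.482, [M] = 0.554.
Kc = [M]^3 / ([R]^2) = 0.733 mol/L.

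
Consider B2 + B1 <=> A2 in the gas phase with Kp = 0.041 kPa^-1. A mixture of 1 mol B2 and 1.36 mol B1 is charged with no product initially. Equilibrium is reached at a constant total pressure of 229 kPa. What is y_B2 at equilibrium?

Let X = conversion of B2 (basis 1 mol B2); extent of reaction ξ = X.
Species balance: n_B2 = 1 − X; n_B1 = 1.36 − X; n_A2 = X.
Total moles n_T = 2.36 − X.
y_i = n_i/n_T, p_i = y_i·P. Kp = p_A2 / (p_B2 p_B1).
Substituting and setting equal to 0.041 kPa^-1 gives a polynomial in X; the root in (0,1) is X = 0.776.
Then n_B2 = 0.224, n_T = 1.58, so y_B2 = 0.141.

y_B2 = 0.141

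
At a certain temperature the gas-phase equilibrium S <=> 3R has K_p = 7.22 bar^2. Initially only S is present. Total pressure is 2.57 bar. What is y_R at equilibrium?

y_R = 0.694

Take 1 mol S as basis and let X be its fractional conversion, so ξ = X.
At extent ξ: n_S = 1 − X; n_R = 3X.
Summing: n_T = 1 + 2X.
With p_i = (n_i/n_T)P, K_p = p_R^3 / (p_S).
Equating to 7.22 bar^2 and solving on 0 < X < 1: X = 0.431.
Then n_R = 1.29, n_T = 1.86, so y_R = 0.694.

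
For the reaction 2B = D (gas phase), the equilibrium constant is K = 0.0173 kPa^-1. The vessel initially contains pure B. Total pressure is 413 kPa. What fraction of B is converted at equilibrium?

X = 0.816

Take 1 mol B as basis and let X be its fractional conversion, so ξ = 0.5X.
Species balance: n_B = 1 − X; n_D = 0.5X.
Total moles n_T = 1 − 0.5X.
Mole fractions y_i = n_i/n_T; K = p_D / (p_B^2) with p_i = y_i·P.
Equating to 0.0173 kPa^-1 and solving on 0 < X < 1: X = 0.816.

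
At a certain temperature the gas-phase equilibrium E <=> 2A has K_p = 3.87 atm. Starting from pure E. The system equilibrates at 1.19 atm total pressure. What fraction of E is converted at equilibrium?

X = 0.670

Let X = conversion of E (basis 1 mol E); extent of reaction ξ = X.
Species balance: n_E = 1 − X; n_A = 2X.
Total moles n_T = 1 + X.
Mole fractions y_i = n_i/n_T; K_p = p_A^2 / (p_E) with p_i = y_i·P.
This yields a degree-2 equation in X; solving on (0,1), X = 0.670.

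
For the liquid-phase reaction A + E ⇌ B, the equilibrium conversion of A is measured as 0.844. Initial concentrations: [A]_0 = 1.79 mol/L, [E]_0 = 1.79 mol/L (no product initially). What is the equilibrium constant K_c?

K_c = 19.4 L/mol

Let X = conversion of A.
Concentrations: [A] = 1.79 − 1.79X; [E] = 1.79 − 1.79X; [B] = 1.79X.
At X = 0.844: [A] = 0.279, [E] = 0.279, [B] = 1.51.
K_c = [B] / ([A] [E]) = 19.4 L/mol.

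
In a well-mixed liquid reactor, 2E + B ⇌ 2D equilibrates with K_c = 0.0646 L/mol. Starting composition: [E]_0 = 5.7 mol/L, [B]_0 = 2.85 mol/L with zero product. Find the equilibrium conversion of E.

X = 0.268

Let X = conversion of E; extent ξ = 5.7X/2 mol/L.
Concentrations: [E] = 5.7 − 5.7X; [B] = 2.85 − 2.85X; [D] = 5.7X.
K_c = [D]^2 / ([E]^2 [B]).
Solving K_c = 0.0646 for X ∈ (0,1): X = 0.268.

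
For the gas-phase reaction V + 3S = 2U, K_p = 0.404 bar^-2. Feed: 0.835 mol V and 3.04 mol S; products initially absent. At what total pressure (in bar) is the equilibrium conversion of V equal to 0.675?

Basis: 0.835 mol V initially; let X = conversion of V. Extent ξ = 0.835X.
Moles: n_V = 0.835 − 0.835X; n_S = 3.04 − 2.5X; n_U = 1.67X.
n_T = Σnᵢ = 3.88 − 1.67X.
K_p = p_U^2 / (p_V p_S^3) with p_i = (n_i/n_T)·P.
At X = 0.675: the mole-fraction product g(X) = Π y_i^ν_i = 14.4. Since K_p = g(X)·P^{-2}, P = (g/K_p)^(1/2) = (14.4/0.404)^(1/2) = 5.97 bar.

P = 5.97 bar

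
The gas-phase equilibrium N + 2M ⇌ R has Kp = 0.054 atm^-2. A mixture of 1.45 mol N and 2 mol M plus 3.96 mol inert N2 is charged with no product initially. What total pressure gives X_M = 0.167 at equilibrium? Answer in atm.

Let X = conversion of M (basis 2 mol M); extent of reaction ξ = X.
Mole table: n_N = 1.45 − X; n_M = 2 − 2X; n_R = X; n_I = 3.96 (inert).
Summing: n_T = 7.41 − 2X.
Kp = p_R / (p_N p_M^2) with p_i = (n_i/n_T)·P.
At X = 0.167: the mole-fraction product g(X) = Π y_i^ν_i = 2.348. Since Kp = g(X)·P^{-2}, P = (g/Kp)^(1/2) = (2.348/0.054)^(1/2) = 6.59 atm.

P = 6.59 atm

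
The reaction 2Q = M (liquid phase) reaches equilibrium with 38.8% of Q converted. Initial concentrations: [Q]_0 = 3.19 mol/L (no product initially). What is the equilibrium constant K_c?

Let X = conversion of Q.
Concentrations: [Q] = 3.19 − 3.19X; [M] = 1.59X.
At X = 0.388: [Q] = 1.95, [M] = 0.619.
K_c = [M] / ([Q]^2) = 0.162 L/mol.

K_c = 0.162 L/mol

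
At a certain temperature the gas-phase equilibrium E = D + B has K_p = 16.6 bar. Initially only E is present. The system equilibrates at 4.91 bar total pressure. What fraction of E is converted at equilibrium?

X = 0.878

Take 1 mol E as basis and let X be its fractional conversion, so ξ = X.
Moles: n_E = 1 − X; n_D = X; n_B = X.
n_T = Σnᵢ = 1 + X.
With p_i = (n_i/n_T)P, K_p = p_D p_B / (p_E).
This yields a degree-2 equation in X; solving on (0,1), X = 0.878.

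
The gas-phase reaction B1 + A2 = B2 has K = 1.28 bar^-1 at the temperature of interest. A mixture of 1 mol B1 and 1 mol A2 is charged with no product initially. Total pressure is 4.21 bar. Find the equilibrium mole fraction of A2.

y_A2 = 0.283

Take 1 mol B1 as basis and let X be its fractional conversion, so ξ = X.
Moles: n_B1 = 1 − X; n_A2 = 1 − X; n_B2 = X.
n_T = Σnᵢ = 2 − X.
Mole fractions y_i = n_i/n_T; K = p_B2 / (p_B1 p_A2) with p_i = y_i·P.
Substituting and setting equal to 1.28 bar^-1 gives a polynomial in X; the root in (0,1) is X = 0.604.
Then n_A2 = 0.396, n_T = 1.4, so y_A2 = 0.283.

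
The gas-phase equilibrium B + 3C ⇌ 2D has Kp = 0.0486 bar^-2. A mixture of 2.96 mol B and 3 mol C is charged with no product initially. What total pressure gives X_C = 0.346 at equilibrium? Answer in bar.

P = 3.72 bar

Let X = conversion of C (basis 3 mol C); extent of reaction ξ = X.
Mole table: n_B = 2.96 − X; n_C = 3 − 3X; n_D = 2X.
n_T = Σnᵢ = 5.96 − 2X.
Kp = p_D^2 / (p_B p_C^3) with p_i = (n_i/n_T)·P.
At X = 0.346: the mole-fraction product g(X) = Π y_i^ν_i = 0.6731. Since Kp = g(X)·P^{-2}, P = (g/Kp)^(1/2) = (0.6731/0.0486)^(1/2) = 3.72 bar.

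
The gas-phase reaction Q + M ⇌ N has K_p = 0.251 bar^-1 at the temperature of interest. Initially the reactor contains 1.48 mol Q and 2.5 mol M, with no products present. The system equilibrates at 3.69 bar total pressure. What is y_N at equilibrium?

Take 1.48 mol Q as basis and let X be its fractional conversion, so ξ = 1.48X.
Moles: n_Q = 1.48 − 1.48X; n_M = 2.5 − 1.48X; n_N = 1.48X.
n_T = Σnᵢ = 3.98 − 1.48X.
y_i = n_i/n_T, p_i = y_i·P. K_p = p_N / (p_Q p_M).
Setting this equal to 0.251 bar^-1 and taking the physical root (0 < X < 1) gives X = 0.347.
Then n_N = 0.513, n_T = 3.47, so y_N = 0.148.

y_N = 0.148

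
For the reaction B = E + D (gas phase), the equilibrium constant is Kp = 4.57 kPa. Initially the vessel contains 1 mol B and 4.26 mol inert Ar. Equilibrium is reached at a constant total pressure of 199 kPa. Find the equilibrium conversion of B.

Basis: 1 mol B initially; let X = conversion of B. Extent ξ = X.
Mole table: n_B = 1 − X; n_E = X; n_D = X; n_I = 4.26 (inert).
Summing: n_T = 5.26 + X.
With p_i = (n_i/n_T)P, Kp = p_E p_D / (p_B).
This yields a degree-2 equation in X; solving on (0,1), X = 0.299.

X = 0.299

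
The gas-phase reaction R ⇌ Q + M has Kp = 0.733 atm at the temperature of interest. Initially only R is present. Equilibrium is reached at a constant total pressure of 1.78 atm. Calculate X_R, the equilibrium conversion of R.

X = 0.540

Let X = conversion of R (basis 1 mol R); extent of reaction ξ = X.
Moles: n_R = 1 − X; n_Q = X; n_M = X.
Summing: n_T = 1 + X.
With p_i = (n_i/n_T)P, Kp = p_Q p_M / (p_R).
Setting this equal to 0.733 atm and taking the physical root (0 < X < 1) gives X = 0.540.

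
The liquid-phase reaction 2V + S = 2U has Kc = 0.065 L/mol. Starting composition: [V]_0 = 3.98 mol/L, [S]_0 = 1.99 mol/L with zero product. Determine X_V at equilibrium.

X = 0.239

Let X = conversion of V; extent ξ = 3.98X/2 mol/L.
Concentrations: [V] = 3.98 − 3.98X; [S] = 1.99 − 1.99X; [U] = 3.98X.
Kc = [U]^2 / ([V]^2 [S]).
Setting equal to 0.065 and solving for X on (0,1) gives X = 0.239.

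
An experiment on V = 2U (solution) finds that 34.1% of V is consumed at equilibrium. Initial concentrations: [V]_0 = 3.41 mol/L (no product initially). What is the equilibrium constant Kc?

Kc = 2.41 mol/L

Let X = conversion of V.
Concentrations: [V] = 3.41 − 3.41X; [U] = 6.82X.
At X = 0.341: [V] = 2.25, [U] = 2.33.
Kc = [U]^2 / ([V]) = 2.41 mol/L.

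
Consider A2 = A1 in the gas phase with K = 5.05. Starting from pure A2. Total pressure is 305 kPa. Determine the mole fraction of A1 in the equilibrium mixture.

Let X = conversion of A2 (basis 1 mol A2); extent of reaction ξ = X.
Mole table: n_A2 = 1 − X; n_A1 = X.
n_T stays at 1 (no change in mole number).
y_i = n_i/n_T, p_i = y_i·P. K = p_A1 / (p_A2).
Equating to 5.05 and solving on 0 < X < 1: X = 0.835.
Then n_A1 = 0.835, n_T = 1, so y_A1 = 0.835.

y_A1 = 0.835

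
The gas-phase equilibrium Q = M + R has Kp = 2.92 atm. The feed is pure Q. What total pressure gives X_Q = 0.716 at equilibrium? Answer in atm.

Take 1 mol Q as basis and let X be its fractional conversion, so ξ = X.
Moles: n_Q = 1 − X; n_M = X; n_R = X.
n_T = Σnᵢ = 1 + X.
Kp = p_M p_R / (p_Q) with p_i = (n_i/n_T)·P.
At X = 0.716: the mole-fraction product g(X) = Π y_i^ν_i = 1.052. Since Kp = g(X)·P^{1}, P = (Kp/g)^(1/1) = (2.92/1.052)^(1/1) = 2.78 atm.

P = 2.78 atm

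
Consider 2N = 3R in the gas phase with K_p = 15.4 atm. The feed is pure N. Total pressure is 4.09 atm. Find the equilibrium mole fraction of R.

y_R = 0.699

Basis: 1 mol N initially; let X = conversion of N. Extent ξ = 0.5X.
Species balance: n_N = 1 − X; n_R = 1.5X.
n_T = Σnᵢ = 1 + 0.5X.
With p_i = (n_i/n_T)P, K_p = p_R^3 / (p_N^2).
This yields a degree-3 equation in X; solving on (0,1), X = 0.607.
Then n_R = 0.911, n_T = 1.3, so y_R = 0.699.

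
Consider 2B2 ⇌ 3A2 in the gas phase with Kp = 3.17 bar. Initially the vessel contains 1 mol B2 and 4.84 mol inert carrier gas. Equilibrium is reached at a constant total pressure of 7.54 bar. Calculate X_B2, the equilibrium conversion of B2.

X = 0.542

Basis: 1 mol B2 initially; let X = conversion of B2. Extent ξ = 0.5X.
Mole table: n_B2 = 1 − X; n_A2 = 1.5X; n_I = 4.84 (inert).
n_T = Σnᵢ = 5.84 + 0.5X.
Mole fractions y_i = n_i/n_T; Kp = p_A2^3 / (p_B2^2) with p_i = y_i·P.
Equating to 3.17 bar and solving on 0 < X < 1: X = 0.542.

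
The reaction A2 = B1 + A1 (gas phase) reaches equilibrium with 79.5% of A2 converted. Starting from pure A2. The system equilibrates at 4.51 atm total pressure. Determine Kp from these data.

Kp = 7.75 atm

Take 1 mol A2 as basis and let X be its fractional conversion, so ξ = X.
Moles: n_A2 = 1 − X; n_B1 = X; n_A1 = X.
Summing: n_T = 1 + X.
At X = 0.795: n_A2 = 0.205, n_B1 = 0.795, n_A1 = 0.795, n_T = 1.79.
p_i = (n_i/n_T)·P. Kp = p_B1 p_A1 / (p_A2) = 7.75 atm.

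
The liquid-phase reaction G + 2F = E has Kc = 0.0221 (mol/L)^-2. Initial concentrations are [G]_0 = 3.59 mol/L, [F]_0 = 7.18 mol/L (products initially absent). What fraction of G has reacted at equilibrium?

X = 0.335

Let X = conversion of G; extent ξ = 3.59·X mol/L.
Concentrations: [G] = 3.59 − 3.59X; [F] = 7.18 − 7.18X; [E] = 3.59X.
Kc = [E] / ([G] [F]^2).
This equals 0.0221 at X = 0.335 (the root in 0 < X < 1).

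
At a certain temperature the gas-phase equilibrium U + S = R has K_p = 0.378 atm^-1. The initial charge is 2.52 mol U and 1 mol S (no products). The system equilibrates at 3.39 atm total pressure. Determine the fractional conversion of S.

X = 0.463

Take 1 mol S as basis and let X be its fractional conversion, so ξ = X.
Moles: n_U = 2.52 − X; n_S = 1 − X; n_R = X.
Total moles n_T = 3.52 − X.
Mole fractions y_i = n_i/n_T; K_p = p_R / (p_U p_S) with p_i = y_i·P.
This yields a degree-2 equation in X; solving on (0,1), X = 0.463.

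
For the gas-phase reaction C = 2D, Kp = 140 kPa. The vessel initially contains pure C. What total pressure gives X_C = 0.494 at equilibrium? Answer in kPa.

Basis: 1 mol C initially; let X = conversion of C. Extent ξ = X.
Moles: n_C = 1 − X; n_D = 2X.
Summing: n_T = 1 + X.
Kp = p_D^2 / (p_C) with p_i = (n_i/n_T)·P.
At X = 0.494: the mole-fraction product g(X) = Π y_i^ν_i = 1.291. Since Kp = g(X)·P^{1}, P = (Kp/g)^(1/1) = (140/1.291)^(1/1) = 108 kPa.

P = 108 kPa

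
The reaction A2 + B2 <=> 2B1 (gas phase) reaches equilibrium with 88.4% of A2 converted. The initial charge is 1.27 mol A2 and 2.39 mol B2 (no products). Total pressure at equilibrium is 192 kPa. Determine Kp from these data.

Kp = 27

Take 1.27 mol A2 as basis and let X be its fractional conversion, so ξ = 1.27X.
At extent ξ: n_A2 = 1.27 − 1.27X; n_B2 = 2.39 − 1.27X; n_B1 = 2.54X.
n_T stays at 3.66 (no change in mole number).
At X = 0.884: n_A2 = 0.147, n_B2 = 1.27, n_B1 = 2.25, n_T = 3.66.
p_i = (n_i/n_T)·P. Kp = p_B1^2 / (p_A2 p_B2) = 27.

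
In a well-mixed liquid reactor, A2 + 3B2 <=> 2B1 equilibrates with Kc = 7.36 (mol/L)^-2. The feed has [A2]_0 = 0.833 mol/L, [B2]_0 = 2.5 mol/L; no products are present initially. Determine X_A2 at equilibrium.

X = 0.664

Let X = conversion of A2; extent ξ = 0.833·X mol/L.
Concentrations: [A2] = 0.833 − 0.833X; [B2] = 2.5 − 2.5X; [B1] = 1.67X.
Kc = [B1]^2 / ([A2] [B2]^3).
This equals 7.36 at X = 0.664 (the root in 0 < X < 1).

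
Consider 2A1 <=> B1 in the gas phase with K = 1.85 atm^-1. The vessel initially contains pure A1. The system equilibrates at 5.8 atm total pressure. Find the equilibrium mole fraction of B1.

Let X = conversion of A1 (basis 1 mol A1); extent of reaction ξ = 0.5X.
Moles: n_A1 = 1 − X; n_B1 = 0.5X.
n_T = Σnᵢ = 1 − 0.5X.
With p_i = (n_i/n_T)P, K = p_B1 / (p_A1^2).
Substituting and setting equal to 1.85 atm^-1 gives a polynomial in X; the root in (0,1) is X = 0.849.
Then n_B1 = 0.425, n_T = 0.575, so y_B1 = 0.738.

y_B1 = 0.738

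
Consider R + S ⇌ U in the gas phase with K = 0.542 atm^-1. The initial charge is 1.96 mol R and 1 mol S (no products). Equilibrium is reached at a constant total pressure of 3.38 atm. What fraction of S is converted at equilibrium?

Let X = conversion of S (basis 1 mol S); extent of reaction ξ = X.
At extent ξ: n_R = 1.96 − X; n_S = 1 − X; n_U = X.
Total moles n_T = 2.96 − X.
With p_i = (n_i/n_T)P, K = p_U / (p_R p_S).
Equating to 0.542 atm^-1 and solving on 0 < X < 1: X = 0.520.

X = 0.520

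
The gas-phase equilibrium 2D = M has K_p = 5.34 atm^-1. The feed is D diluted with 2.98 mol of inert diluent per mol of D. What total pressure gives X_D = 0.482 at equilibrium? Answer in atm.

Basis: 1 mol D initially; let X = conversion of D. Extent ξ = 0.5X.
Moles: n_D = 1 − X; n_M = 0.5X; n_I = 2.98 (inert).
Summing: n_T = 3.98 − 0.5X.
K_p = p_M / (p_D^2) with p_i = (n_i/n_T)·P.
At X = 0.482: the mole-fraction product g(X) = Π y_i^ν_i = 3.358. Since K_p = g(X)·P^{-1}, P = (g/K_p)^(1/1) = (3.358/5.34)^(1/1) = 0.629 atm.

P = 0.629 atm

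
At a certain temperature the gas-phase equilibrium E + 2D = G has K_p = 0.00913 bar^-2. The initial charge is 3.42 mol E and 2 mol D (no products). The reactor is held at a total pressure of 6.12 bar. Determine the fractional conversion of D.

Take 2 mol D as basis and let X be its fractional conversion, so ξ = X.
Mole table: n_E = 3.42 − X; n_D = 2 − 2X; n_G = X.
Summing: n_T = 5.42 − 2X.
y_i = n_i/n_T, p_i = y_i·P. K_p = p_G / (p_E p_D^2).
This yields a degree-3 equation in X; solving on (0,1), X = 0.128.

X = 0.128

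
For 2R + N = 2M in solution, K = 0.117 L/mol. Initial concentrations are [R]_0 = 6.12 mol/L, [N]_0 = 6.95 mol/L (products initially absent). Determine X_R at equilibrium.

X = 0.447

Let X = conversion of R; extent ξ = 6.12X/2 mol/L.
Concentrations: [R] = 6.12 − 6.12X; [N] = 6.95 − 3.06X; [M] = 6.12X.
K = [M]^2 / ([R]^2 [N]).
This equals 0.117 at X = 0.447 (the root in 0 < X < 1).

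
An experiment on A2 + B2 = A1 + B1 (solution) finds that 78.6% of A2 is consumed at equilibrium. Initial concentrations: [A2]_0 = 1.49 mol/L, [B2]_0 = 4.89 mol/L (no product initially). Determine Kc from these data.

Kc = 1.16

Let X = conversion of A2.
Concentrations: [A2] = 1.49 − 1.49X; [B2] = 4.89 − 1.49X; [A1] = 1.49X; [B1] = 1.49X.
At X = 0.786: [A2] = 0.319, [B2] = 3.72, [A1] = 1.17, [B1] = 1.17.
Kc = [A1] [B1] / ([A2] [B2]) = 1.16.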